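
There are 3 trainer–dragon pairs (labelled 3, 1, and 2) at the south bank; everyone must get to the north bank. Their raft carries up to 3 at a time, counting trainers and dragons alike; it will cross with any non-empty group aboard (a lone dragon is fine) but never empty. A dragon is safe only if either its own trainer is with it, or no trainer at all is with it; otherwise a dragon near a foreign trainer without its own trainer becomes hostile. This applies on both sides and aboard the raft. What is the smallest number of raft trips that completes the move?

5

Counting alone: each trip to the north bank takes at most 3 across and each return brings at least 1 back, so after t trips out (and t−1 returns) at most 3t − (t−1) of the 6 are across; that first reaches 6 at t = 3, so at least 5 crossings are needed.
The plan below uses exactly 5 crossings, so it is optimal:
1. dragon 3 and trainer 3 cross → the north bank.
2. trainer 3 crosses ← the south bank.
3. trainer 1, trainer 2, and trainer 3 cross → the north bank.
4. dragon 3 crosses ← the south bank.
5. dragon 1, dragon 2, and dragon 3 cross → the north bank.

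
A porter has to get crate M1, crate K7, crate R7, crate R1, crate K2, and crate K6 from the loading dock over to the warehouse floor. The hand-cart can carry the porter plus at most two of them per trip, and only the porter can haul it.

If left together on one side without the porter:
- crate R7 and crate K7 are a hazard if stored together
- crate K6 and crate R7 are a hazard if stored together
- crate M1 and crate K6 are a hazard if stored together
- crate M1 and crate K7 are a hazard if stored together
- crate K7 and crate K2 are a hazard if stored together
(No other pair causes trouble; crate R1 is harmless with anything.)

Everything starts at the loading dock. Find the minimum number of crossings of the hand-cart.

7

Counting alone: the porter can take at most 2 across per trip to the warehouse floor, so moving all 6 needs at least 3 loaded trips out, with a return between consecutive ones — at least 5 crossings.
The safety rule pushes this higher. Following every safe sequence of crossings, the most of the 6 that can be at the warehouse floor as the hand-cart arrives there on crossing 5 is 5 — never all 6.
So no plan with fewer than 7 crossings exists, and this one achieves 7:
1. Porter goes to the warehouse floor with crate K6 and crate K7.
2. Porter goes back to the loading dock alone.
3. Porter goes to the warehouse floor with crate M1 and crate R7.
4. Porter goes back to the loading dock with crate K6 and crate K7.
5. Porter goes to the warehouse floor with crate K2 and crate R1.
6. Porter goes back to the loading dock alone.
7. Porter goes to the warehouse floor with crate K6 and crate K7.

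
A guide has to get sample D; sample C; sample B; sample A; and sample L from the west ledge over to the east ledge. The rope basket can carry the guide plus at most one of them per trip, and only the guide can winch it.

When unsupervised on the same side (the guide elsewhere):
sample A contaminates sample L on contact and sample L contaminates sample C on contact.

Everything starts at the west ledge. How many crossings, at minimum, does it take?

11

Counting alone: the guide can take at most 1 across per trip to the east ledge, so moving all 5 needs at least 5 loaded trips out, with a return between consecutive ones — at least 9 crossings.
The safety rule pushes this higher. Following every safe sequence of crossings, the most of the 5 that can be at the east ledge as the rope basket arrives there on crossing 9 is 4 — never all 5.
So no plan with fewer than 11 crossings exists, and this one achieves 11:
1. Guide goes to the east ledge with sample L.
2. Guide goes back to the west ledge alone.
3. Guide goes to the east ledge with sample D.
4. Guide goes back to the west ledge alone.
5. Guide goes to the east ledge with sample C.
6. Guide goes back to the west ledge with sample L.
7. Guide goes to the east ledge with sample A.
8. Guide goes back to the west ledge alone.
9. Guide goes to the east ledge with sample B.
10. Guide goes back to the west ledge alone.
11. Guide goes to the east ledge with sample L.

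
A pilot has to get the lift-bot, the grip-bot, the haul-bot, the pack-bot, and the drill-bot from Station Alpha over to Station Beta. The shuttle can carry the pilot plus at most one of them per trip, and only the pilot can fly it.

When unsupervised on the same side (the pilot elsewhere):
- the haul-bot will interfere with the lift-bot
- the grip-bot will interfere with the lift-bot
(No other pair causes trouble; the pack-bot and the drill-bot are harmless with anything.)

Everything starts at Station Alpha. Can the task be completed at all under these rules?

1. Pilot goes to Station Beta with the lift-bot.
2. Pilot goes back to Station Alpha alone.
3. Pilot goes to Station Beta with the grip-bot.
4. Pilot goes back to Station Alpha with the lift-bot.
5. Pilot goes to Station Beta with the haul-bot.
6. Pilot goes back to Station Alpha alone.
7. Pilot goes to Station Beta with the pack-bot.
8. Pilot goes back to Station Alpha alone.
9. Pilot goes to Station Beta with the drill-bot.
10. Pilot goes back to Station Alpha alone.
11. Pilot goes to Station Beta with the lift-bot.

Yes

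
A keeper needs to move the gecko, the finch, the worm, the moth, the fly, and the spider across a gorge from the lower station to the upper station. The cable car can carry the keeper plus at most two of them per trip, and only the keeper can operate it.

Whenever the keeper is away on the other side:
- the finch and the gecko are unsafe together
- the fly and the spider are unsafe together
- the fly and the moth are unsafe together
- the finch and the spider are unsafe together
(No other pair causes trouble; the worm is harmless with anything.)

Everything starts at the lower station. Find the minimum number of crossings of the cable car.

7

Counting alone: the keeper can take at most 2 across per trip to the upper station, so moving all 6 needs at least 3 loaded trips out, with a return between consecutive ones — at least 5 crossings.
The safety rule pushes this higher. Following every safe sequence of crossings, the most of the 6 that can be at the upper station as the cable car arrives there on crossing 5 is 5 — never all 6.
So no plan with fewer than 7 crossings exists, and this one achieves 7:
1. Keeper goes to the upper station with the finch and the fly.  [the lower station: the gecko, the moth, the spider, the worm | the upper station: the finch, the fly]
2. Keeper goes back to the lower station alone.  [the lower station: the gecko, the moth, the spider, the worm | the upper station: the finch, the fly]
3. Keeper goes to the upper station with the gecko and the worm.  [the lower station: the moth, the spider | the upper station: the finch, the fly, the gecko, the worm]
4. Keeper goes back to the lower station with the finch.  [the lower station: the finch, the moth, the spider | the upper station: the fly, the gecko, the worm]
5. Keeper goes to the upper station with the moth and the spider.  [the lower station: the finch | the upper station: the fly, the gecko, the moth, the spider, the worm]
6. Keeper goes back to the lower station with the fly.  [the lower station: the finch, the fly | the upper station: the gecko, the moth, the spider, the worm]
7. Keeper goes to the upper station with the finch and the fly.  [the lower station: — | the upper station: the finch, the fly, the gecko, the moth, the spider, the worm]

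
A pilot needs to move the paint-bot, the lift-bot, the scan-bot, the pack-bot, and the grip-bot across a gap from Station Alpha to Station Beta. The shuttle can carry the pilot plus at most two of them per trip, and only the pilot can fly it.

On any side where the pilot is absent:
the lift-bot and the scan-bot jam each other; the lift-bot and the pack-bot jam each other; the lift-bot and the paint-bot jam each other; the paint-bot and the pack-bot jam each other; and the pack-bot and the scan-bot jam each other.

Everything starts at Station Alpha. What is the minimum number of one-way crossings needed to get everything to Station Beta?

7

Counting alone: the pilot can take at most 2 across per trip to Station Beta, so moving all 5 needs at least 3 loaded trips out, with a return between consecutive ones — at least 5 crossings.
The safety rule pushes this higher. Following every safe sequence of crossings, the most of the 5 that can be at Station Beta as the shuttle arrives there on crossing 5 is 4 — never all 5.
So no plan with fewer than 7 crossings exists, and this one achieves 7:
1. Pilot goes to Station Beta with the lift-bot and the pack-bot.  [Station Alpha: the grip-bot, the paint-bot, the scan-bot | Station Beta: the lift-bot, the pack-bot]
2. Pilot goes back to Station Alpha with the lift-bot.  [Station Alpha: the grip-bot, the lift-bot, the paint-bot, the scan-bot | Station Beta: the pack-bot]
3. Pilot goes to Station Beta with the paint-bot and the scan-bot.  [Station Alpha: the grip-bot, the lift-bot | Station Beta: the pack-bot, the paint-bot, the scan-bot]
4. Pilot goes back to Station Alpha with the pack-bot.  [Station Alpha: the grip-bot, the lift-bot, the pack-bot | Station Beta: the paint-bot, the scan-bot]
5. Pilot goes to Station Beta with the grip-bot and the lift-bot.  [Station Alpha: the pack-bot | Station Beta: the grip-bot, the lift-bot, the paint-bot, the scan-bot]
6. Pilot goes back to Station Alpha with the lift-bot.  [Station Alpha: the lift-bot, the pack-bot | Station Beta: the grip-bot, the paint-bot, the scan-bot]
7. Pilot goes to Station Beta with the lift-bot and the pack-bot.  [Station Alpha: — | Station Beta: the grip-bot, the lift-bot, the pack-bot, the paint-bot, the scan-bot]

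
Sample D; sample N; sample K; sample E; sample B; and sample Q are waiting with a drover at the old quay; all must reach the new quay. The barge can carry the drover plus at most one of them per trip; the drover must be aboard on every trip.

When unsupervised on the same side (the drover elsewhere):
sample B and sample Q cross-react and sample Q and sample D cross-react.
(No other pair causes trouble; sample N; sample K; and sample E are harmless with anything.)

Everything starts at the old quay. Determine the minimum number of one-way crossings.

13

Counting alone: the drover can take at most 1 across per trip to the new quay, so moving all 6 needs at least 6 loaded trips out, with a return between consecutive ones — at least 11 crossings.
The safety rule pushes this higher. Following every safe sequence of crossings, the most of the 6 that can be at the new quay as the barge arrives there on crossing 11 is 5 — never all 6.
So no plan with fewer than 13 crossings exists, and this one achieves 13:
1. Drover goes to the new quay with sample Q.  [the old quay: sample B, sample D, sample E, sample K, sample N | the new quay: sample Q]
2. Drover goes back to the old quay alone.  [the old quay: sample B, sample D, sample E, sample K, sample N | the new quay: sample Q]
3. Drover goes to the new quay with sample D.  [the old quay: sample B, sample E, sample K, sample N | the new quay: sample D, sample Q]
4. Drover goes back to the old quay with sample Q.  [the old quay: sample B, sample E, sample K, sample N, sample Q | the new quay: sample D]
5. Drover goes to the new quay with sample B.  [the old quay: sample E, sample K, sample N, sample Q | the new quay: sample B, sample D]
6. Drover goes back to the old quay alone.  [the old quay: sample E, sample K, sample N, sample Q | the new quay: sample B, sample D]
7. Drover goes to the new quay with sample N.  [the old quay: sample E, sample K, sample Q | the new quay: sample B, sample D, sample N]
8. Drover goes back to the old quay alone.  [the old quay: sample E, sample K, sample Q | the new quay: sample B, sample D, sample N]
9. Drover goes to the new quay with sample K.  [the old quay: sample E, sample Q | the new quay: sample B, sample D, sample K, sample N]
10. Drover goes back to the old quay alone.  [the old quay: sample E, sample Q | the new quay: sample B, sample D, sample K, sample N]
11. Drover goes to the new quay with sample E.  [the old quay: sample Q | the new quay: sample B, sample D, sample E, sample K, sample N]
12. Drover goes back to the old quay alone.  [the old quay: sample Q | the new quay: sample B, sample D, sample E, sample K, sample N]
13. Drover goes to the new quay with sample Q.  [the old quay: — | the new quay: sample B, sample D, sample E, sample K, sample N, sample Q]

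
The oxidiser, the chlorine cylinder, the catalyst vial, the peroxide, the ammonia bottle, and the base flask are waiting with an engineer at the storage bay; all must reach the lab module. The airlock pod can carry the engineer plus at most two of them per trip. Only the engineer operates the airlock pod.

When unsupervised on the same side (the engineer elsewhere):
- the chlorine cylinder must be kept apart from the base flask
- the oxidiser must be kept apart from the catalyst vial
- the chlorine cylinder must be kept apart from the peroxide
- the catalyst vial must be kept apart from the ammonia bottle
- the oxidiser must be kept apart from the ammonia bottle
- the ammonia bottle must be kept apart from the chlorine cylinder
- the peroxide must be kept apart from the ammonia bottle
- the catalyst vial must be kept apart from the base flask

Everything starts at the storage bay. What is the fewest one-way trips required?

impossible

Whatever the first load, the items left behind include a forbidden pair without the engineer. No opening move is safe, so no plan exists.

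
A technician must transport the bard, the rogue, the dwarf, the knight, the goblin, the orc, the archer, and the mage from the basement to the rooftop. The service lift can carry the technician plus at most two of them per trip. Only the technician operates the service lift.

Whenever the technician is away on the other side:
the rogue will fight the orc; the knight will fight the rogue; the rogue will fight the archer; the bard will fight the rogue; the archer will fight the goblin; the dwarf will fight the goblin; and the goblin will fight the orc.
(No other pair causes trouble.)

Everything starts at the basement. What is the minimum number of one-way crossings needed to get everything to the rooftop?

9

Counting alone: the technician can take at most 2 across per trip to the rooftop, so moving all 8 needs at least 4 loaded trips out, with a return between consecutive ones — at least 7 crossings.
The safety rule pushes this higher. Following every safe sequence of crossings, the most of the 8 that can be at the rooftop as the service lift arrives there on crossing 7 is 6 — never all 8.
So no plan with fewer than 9 crossings exists, and this one achieves 9:
1. Technician goes to the rooftop with the goblin and the rogue.  [the basement: the archer, the bard, the dwarf, the knight, the mage, the orc | the rooftop: the goblin, the rogue]
2. Technician goes back to the basement alone.  [the basement: the archer, the bard, the dwarf, the knight, the mage, the orc | the rooftop: the goblin, the rogue]
3. Technician goes to the rooftop with the bard and the knight.  [the basement: the archer, the dwarf, the mage, the orc | the rooftop: the bard, the goblin, the knight, the rogue]
4. Technician goes back to the basement with the rogue.  [the basement: the archer, the dwarf, the mage, the orc, the rogue | the rooftop: the bard, the goblin, the knight]
5. Technician goes to the rooftop with the archer and the orc.  [the basement: the dwarf, the mage, the rogue | the rooftop: the archer, the bard, the goblin, the knight, the orc]
6. Technician goes back to the basement with the goblin.  [the basement: the dwarf, the goblin, the mage, the rogue | the rooftop: the archer, the bard, the knight, the orc]
7. Technician goes to the rooftop with the dwarf and the mage.  [the basement: the goblin, the rogue | the rooftop: the archer, the bard, the dwarf, the knight, the mage, the orc]
8. Technician goes back to the basement alone.  [the basement: the goblin, the rogue | the rooftop: the archer, the bard, the dwarf, the knight, the mage, the orc]
9. Technician goes to the rooftop with the goblin and the rogue.  [the basement: — | the rooftop: the archer, the bard, the dwarf, the goblin, the knight, the mage, the orc, the rogue]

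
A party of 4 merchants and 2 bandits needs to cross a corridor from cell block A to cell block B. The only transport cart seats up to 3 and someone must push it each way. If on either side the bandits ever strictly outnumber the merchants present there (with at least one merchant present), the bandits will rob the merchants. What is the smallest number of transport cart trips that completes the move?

5

Counting alone: each trip to cell block B takes at most 3 across and each return brings at least 1 back, so after t trips out (and t−1 returns) at most 3t − (t−1) of the 6 are across; that first reaches 6 at t = 3, so at least 5 crossings are needed.
The plan below uses exactly 5 crossings, so it is optimal:
1. 2 bandits → cell block B.  (cell block A: 4M 0B; cell block B: 0M 2B)
2. 1 bandit ← cell block A.  (cell block A: 4M 1B; cell block B: 0M 1B)
3. 2 merchants and 1 bandit → cell block B.  (cell block A: 2M 0B; cell block B: 2M 2B)
4. 1 bandit ← cell block A.  (cell block A: 2M 1B; cell block B: 2M 1B)
5. 2 merchants and 1 bandit → cell block B.  (cell block A: 0M 0B; cell block B: 4M 2B)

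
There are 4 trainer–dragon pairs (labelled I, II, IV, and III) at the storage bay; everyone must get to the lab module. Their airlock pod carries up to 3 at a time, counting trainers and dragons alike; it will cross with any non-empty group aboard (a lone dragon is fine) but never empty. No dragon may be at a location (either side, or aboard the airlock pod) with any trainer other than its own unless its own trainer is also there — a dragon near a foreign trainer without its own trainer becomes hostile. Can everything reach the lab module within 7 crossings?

No

Counting alone: each trip to the lab module takes at most 3 across and each return brings at least 1 back, so after t trips out (and t−1 returns) at most 3t − (t−1) of the 8 are across; that first reaches 8 at t = 4, so at least 7 crossings are needed.
The safety rule pushes this higher. Following every safe sequence of crossings, the most of the 8 that can be at the lab module as the airlock pod arrives there on crossing 7 is 7 — never all 8.
So the move cannot be finished within 7 crossings. (The shortest complete plan takes 9:)
1. dragon I and trainer I cross → the lab module.
2. trainer I crosses ← the storage bay.
3. dragon II, trainer I, and trainer II cross → the lab module.
4. dragon I and trainer I cross ← the storage bay.
5. trainer I, trainer III, and trainer IV cross → the lab module.
6. dragon II crosses ← the storage bay.
7. dragon I and dragon II cross → the lab module.
8. dragon I crosses ← the storage bay.
9. dragon I, dragon III, and dragon IV cross → the lab module.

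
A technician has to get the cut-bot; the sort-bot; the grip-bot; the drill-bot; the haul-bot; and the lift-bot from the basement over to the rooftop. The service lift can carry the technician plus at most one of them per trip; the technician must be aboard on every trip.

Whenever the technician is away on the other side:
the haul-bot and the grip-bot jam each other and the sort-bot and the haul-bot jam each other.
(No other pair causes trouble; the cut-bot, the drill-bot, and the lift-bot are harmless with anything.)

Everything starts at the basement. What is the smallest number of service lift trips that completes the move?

13

Counting alone: the technician can take at most 1 across per trip to the rooftop, so moving all 6 needs at least 6 loaded trips out, with a return between consecutive ones — at least 11 crossings.
The safety rule pushes this higher. Following every safe sequence of crossings, the most of the 6 that can be at the rooftop as the service lift arrives there on crossing 11 is 5 — never all 6.
So no plan with fewer than 13 crossings exists, and this one achieves 13:
1. Technician goes to the rooftop with the haul-bot.  [the basement: the cut-bot, the drill-bot, the grip-bot, the lift-bot, the sort-bot | the rooftop: the haul-bot]
2. Technician goes back to the basement alone.  [the basement: the cut-bot, the drill-bot, the grip-bot, the lift-bot, the sort-bot | the rooftop: the haul-bot]
3. Technician goes to the rooftop with the cut-bot.  [the basement: the drill-bot, the grip-bot, the lift-bot, the sort-bot | the rooftop: the cut-bot, the haul-bot]
4. Technician goes back to the basement alone.  [the basement: the drill-bot, the grip-bot, the lift-bot, the sort-bot | the rooftop: the cut-bot, the haul-bot]
5. Technician goes to the rooftop with the sort-bot.  [the basement: the drill-bot, the grip-bot, the lift-bot | the rooftop: the cut-bot, the haul-bot, the sort-bot]
6. Technician goes back to the basement with the haul-bot.  [the basement: the drill-bot, the grip-bot, the haul-bot, the lift-bot | the rooftop: the cut-bot, the sort-bot]
7. Technician goes to the rooftop with the grip-bot.  [the basement: the drill-bot, the haul-bot, the lift-bot | the rooftop: the cut-bot, the grip-bot, the sort-bot]
8. Technician goes back to the basement alone.  [the basement: the drill-bot, the haul-bot, the lift-bot | the rooftop: the cut-bot, the grip-bot, the sort-bot]
9. Technician goes to the rooftop with the drill-bot.  [the basement: the haul-bot, the lift-bot | the rooftop: the cut-bot, the drill-bot, the grip-bot, the sort-bot]
10. Technician goes back to the basement alone.  [the basement: the haul-bot, the lift-bot | the rooftop: the cut-bot, the drill-bot, the grip-bot, the sort-bot]
11. Technician goes to the rooftop with the lift-bot.  [the basement: the haul-bot | the rooftop: the cut-bot, the drill-bot, the grip-bot, the lift-bot, the sort-bot]
12. Technician goes back to the basement alone.  [the basement: the haul-bot | the rooftop: the cut-bot, the drill-bot, the grip-bot, the lift-bot, the sort-bot]
13. Technician goes to the rooftop with the haul-bot.  [the basement: — | the rooftop: the cut-bot, the drill-bot, the grip-bot, the haul-bot, the lift-bot, the sort-bot]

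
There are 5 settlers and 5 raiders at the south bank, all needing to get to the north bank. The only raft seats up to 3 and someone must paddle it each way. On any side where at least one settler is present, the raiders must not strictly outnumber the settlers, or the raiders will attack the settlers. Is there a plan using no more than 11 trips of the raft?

Yes — this plan uses 11 crossings (≤ 11):
1. 2 raiders → the north bank.  (the south bank: 5S 3R; the north bank: 0S 2R)
2. 1 raider ← the south bank.  (the south bank: 5S 4R; the north bank: 0S 1R)
3. 3 raiders → the north bank.  (the south bank: 5S 1R; the north bank: 0S 4R)
4. 1 raider ← the south bank.  (the south bank: 5S 2R; the north bank: 0S 3R)
5. 3 settlers → the north bank.  (the south bank: 2S 2R; the north bank: 3S 3R)
6. 1 settler and 1 raider ← the south bank.  (the south bank: 3S 3R; the north bank: 2S 2R)
7. 3 settlers → the north bank.  (the south bank: 0S 3R; the north bank: 5S 2R)
8. 1 raider ← the south bank.  (the south bank: 0S 4R; the north bank: 5S 1R)
9. 2 raiders → the north bank.  (the south bank: 0S 2R; the north bank: 5S 3R)
10. 1 raider ← the south bank.  (the south bank: 0S 3R; the north bank: 5S 2R)
11. 3 raiders → the north bank.  (the south bank: 0S 0R; the north bank: 5S 5R)

Yes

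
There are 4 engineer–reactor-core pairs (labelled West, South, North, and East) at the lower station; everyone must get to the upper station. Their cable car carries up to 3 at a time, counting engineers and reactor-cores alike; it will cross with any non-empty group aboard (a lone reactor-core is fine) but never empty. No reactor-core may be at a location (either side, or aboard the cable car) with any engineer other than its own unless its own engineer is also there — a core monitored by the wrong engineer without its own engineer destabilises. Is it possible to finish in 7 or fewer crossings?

No

Counting alone: each trip to the upper station takes at most 3 across and each return brings at least 1 back, so after t trips out (and t−1 returns) at most 3t − (t−1) of the 8 are across; that first reaches 8 at t = 4, so at least 7 crossings are needed.
The safety rule pushes this higher. Following every safe sequence of crossings, the most of the 8 that can be at the upper station as the cable car arrives there on crossing 7 is 7 — never all 8.
So the move cannot be finished within 7 crossings. (The shortest complete plan takes 9:)
1. engineer West and reactor-core West cross → the upper station.
2. engineer West crosses ← the lower station.
3. engineer South, engineer West, and reactor-core South cross → the upper station.
4. engineer West and reactor-core West cross ← the lower station.
5. engineer East, engineer North, and engineer West cross → the upper station.
6. reactor-core South crosses ← the lower station.
7. reactor-core South and reactor-core West cross → the upper station.
8. reactor-core West crosses ← the lower station.
9. reactor-core East, reactor-core North, and reactor-core West cross → the upper station.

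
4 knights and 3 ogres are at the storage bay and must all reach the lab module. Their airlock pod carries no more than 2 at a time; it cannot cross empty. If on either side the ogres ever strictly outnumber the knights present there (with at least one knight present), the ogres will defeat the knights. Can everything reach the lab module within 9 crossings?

Counting alone: each trip to the lab module takes at most 2 across and each return brings at least 1 back, so after t trips out (and t−1 returns) at most 2t − (t−1) of the 7 are across; that first reaches 7 at t = 6, so at least 11 crossings are needed.
Since 9 < 11, 9 crossings cannot be enough. (The shortest complete plan in fact takes 11:)
1. 2 ogres → the lab module.  (the storage bay: 4K 1O; the lab module: 0K 2O)
2. 1 ogre ← the storage bay.  (the storage bay: 4K 2O; the lab module: 0K 1O)
3. 2 ogres → the lab module.  (the storage bay: 4K 0O; the lab module: 0K 3O)
4. 1 ogre ← the storage bay.  (the storage bay: 4K 1O; the lab module: 0K 2O)
5. 2 knights → the lab module.  (the storage bay: 2K 1O; the lab module: 2K 2O)
6. 1 ogre ← the storage bay.  (the storage bay: 2K 2O; the lab module: 2K 1O)
7. 1 knight and 1 ogre → the lab module.  (the storage bay: 1K 1O; the lab module: 3K 2O)
8. 1 knight ← the storage bay.  (the storage bay: 2K 1O; the lab module: 2K 2O)
9. 1 knight and 1 ogre → the lab module.  (the storage bay: 1K 0O; the lab module: 3K 3O)
10. 1 ogre ← the storage bay.  (the storage bay: 1K 1O; the lab module: 3K 2O)
11. 1 knight and 1 ogre → the lab module.  (the storage bay: 0K 0O; the lab module: 4K 3O)

No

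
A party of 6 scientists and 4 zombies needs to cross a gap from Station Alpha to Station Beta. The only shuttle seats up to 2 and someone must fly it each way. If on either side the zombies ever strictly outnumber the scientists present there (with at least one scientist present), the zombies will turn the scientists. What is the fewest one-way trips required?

Counting alone: each trip to Station Beta takes at most 2 across and each return brings at least 1 back, so after t trips out (and t−1 returns) at most 2t − (t−1) of the 10 are across; that first reaches 10 at t = 9, so at least 17 crossings are needed.
The plan below uses exactly 17 crossings, so it is optimal:
1. 2 zombies → Station Beta.  (Station Alpha: 6S 2Z; Station Beta: 0S 2Z)
2. 1 zombie ← Station Alpha.  (Station Alpha: 6S 3Z; Station Beta: 0S 1Z)
3. 2 zombies → Station Beta.  (Station Alpha: 6S 1Z; Station Beta: 0S 3Z)
4. 1 zombie ← Station Alpha.  (Station Alpha: 6S 2Z; Station Beta: 0S 2Z)
5. 2 scientists → Station Beta.  (Station Alpha: 4S 2Z; Station Beta: 2S 2Z)
6. 1 zombie ← Station Alpha.  (Station Alpha: 4S 3Z; Station Beta: 2S 1Z)
7. 1 scientist and 1 zombie → Station Beta.  (Station Alpha: 3S 2Z; Station Beta: 3S 2Z)
8. 1 zombie ← Station Alpha.  (Station Alpha: 3S 3Z; Station Beta: 3S 1Z)
9. 2 zombies → Station Beta.  (Station Alpha: 3S 1Z; Station Beta: 3S 3Z)
10. 1 zombie ← Station Alpha.  (Station Alpha: 3S 2Z; Station Beta: 3S 2Z)
11. 1 scientist and 1 zombie → Station Beta.  (Station Alpha: 2S 1Z; Station Beta: 4S 3Z)
12. 1 zombie ← Station Alpha.  (Station Alpha: 2S 2Z; Station Beta: 4S 2Z)
13. 2 zombies → Station Beta.  (Station Alpha: 2S 0Z; Station Beta: 4S 4Z)
14. 1 zombie ← Station Alpha.  (Station Alpha: 2S 1Z; Station Beta: 4S 3Z)
15. 1 scientist and 1 zombie → Station Beta.  (Station Alpha: 1S 0Z; Station Beta: 5S 4Z)
16. 1 zombie ← Station Alpha.  (Station Alpha: 1S 1Z; Station Beta: 5S 3Z)
17. 1 scientist and 1 zombie → Station Beta.  (Station Alpha: 0S 0Z; Station Beta: 6S 4Z)

17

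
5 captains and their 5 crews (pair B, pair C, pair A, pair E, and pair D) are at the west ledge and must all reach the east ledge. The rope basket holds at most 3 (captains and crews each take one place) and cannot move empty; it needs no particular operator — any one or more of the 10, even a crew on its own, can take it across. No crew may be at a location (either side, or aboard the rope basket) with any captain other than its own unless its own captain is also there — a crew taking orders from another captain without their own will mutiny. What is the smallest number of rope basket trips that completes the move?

Counting alone: each trip to the east ledge takes at most 3 across and each return brings at least 1 back, so after t trips out (and t−1 returns) at most 3t − (t−1) of the 10 are across; that first reaches 10 at t = 5, so at least 9 crossings are needed.
The safety rule pushes this higher. Following every safe sequence of crossings, the most of the 10 that can be at the east ledge as the rope basket arrives there on crossing 9 is 9 — never all 10.
So no plan with fewer than 11 crossings exists, and this one achieves 11:
1. captain B and crew B cross → the east ledge.
2. captain B crosses ← the west ledge.
3. crew A, crew C, and crew E cross → the east ledge.
4. crew B crosses ← the west ledge.
5. captain A, captain C, and captain E cross → the east ledge.
6. captain C and crew C cross ← the west ledge.
7. captain B, captain C, and captain D cross → the east ledge.
8. crew A crosses ← the west ledge.
9. crew B and crew C cross → the east ledge.
10. crew B crosses ← the west ledge.
11. crew A, crew B, and crew D cross → the east ledge.

11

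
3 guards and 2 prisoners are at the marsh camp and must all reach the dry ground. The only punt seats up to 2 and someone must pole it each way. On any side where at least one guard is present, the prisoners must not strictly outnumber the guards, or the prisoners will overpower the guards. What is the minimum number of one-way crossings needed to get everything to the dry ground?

7

Counting alone: each trip to the dry ground takes at most 2 across and each return brings at least 1 back, so after t trips out (and t−1 returns) at most 2t − (t−1) of the 5 are across; that first reaches 5 at t = 4, so at least 7 crossings are needed.
The plan below uses exactly 7 crossings, so it is optimal:
1. 2 prisoners → the dry ground.  (the marsh camp: 3G 0P; the dry ground: 0G 2P)
2. 1 prisoner ← the marsh camp.  (the marsh camp: 3G 1P; the dry ground: 0G 1P)
3. 2 guards → the dry ground.  (the marsh camp: 1G 1P; the dry ground: 2G 1P)
4. 1 guard ← the marsh camp.  (the marsh camp: 2G 1P; the dry ground: 1G 1P)
5. 1 guard and 1 prisoner → the dry ground.  (the marsh camp: 1G 0P; the dry ground: 2G 2P)
6. 1 prisoner ← the marsh camp.  (the marsh camp: 1G 1P; the dry ground: 2G 1P)
7. 1 guard and 1 prisoner → the dry ground.  (the marsh camp: 0G 0P; the dry ground: 3G 2P)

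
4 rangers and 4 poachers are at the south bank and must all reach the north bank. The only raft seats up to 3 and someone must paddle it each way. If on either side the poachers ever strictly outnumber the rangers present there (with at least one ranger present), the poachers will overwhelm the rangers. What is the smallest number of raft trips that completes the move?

9

Counting alone: each trip to the north bank takes at most 3 across and each return brings at least 1 back, so after t trips out (and t−1 returns) at most 3t − (t−1) of the 8 are across; that first reaches 8 at t = 4, so at least 7 crossings are needed.
The safety rule pushes this higher. Following every safe sequence of crossings, the most of the 8 that can be at the north bank as the raft arrives there on crossing 7 is 7 — never all 8.
So no plan with fewer than 9 crossings exists, and this one achieves 9:
1. 2 poachers → the north bank.  (the south bank: 4R 2P; the north bank: 0R 2P)
2. 1 poacher ← the south bank.  (the south bank: 4R 3P; the north bank: 0R 1P)
3. 3 poachers → the north bank.  (the south bank: 4R 0P; the north bank: 0R 4P)
4. 1 poacher ← the south bank.  (the south bank: 4R 1P; the north bank: 0R 3P)
5. 3 rangers → the north bank.  (the south bank: 1R 1P; the north bank: 3R 3P)
6. 1 ranger and 1 poacher ← the south bank.  (the south bank: 2R 2P; the north bank: 2R 2P)
7. 2 rangers → the north bank.  (the south bank: 0R 2P; the north bank: 4R 2P)
8. 1 poacher ← the south bank.  (the south bank: 0R 3P; the north bank: 4R 1P)
9. 3 poachers → the north bank.  (the south bank: 0R 0P; the north bank: 4R 4P)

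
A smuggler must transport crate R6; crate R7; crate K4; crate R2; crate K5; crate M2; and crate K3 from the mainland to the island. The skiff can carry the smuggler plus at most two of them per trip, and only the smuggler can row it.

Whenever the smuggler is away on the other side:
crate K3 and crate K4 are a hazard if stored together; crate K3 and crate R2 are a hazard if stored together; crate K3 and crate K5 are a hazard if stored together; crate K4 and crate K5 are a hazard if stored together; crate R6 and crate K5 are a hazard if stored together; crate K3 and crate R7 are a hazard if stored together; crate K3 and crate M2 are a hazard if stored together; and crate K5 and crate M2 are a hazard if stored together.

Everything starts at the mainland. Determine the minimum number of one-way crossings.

Counting alone: the smuggler can take at most 2 across per trip to the island, so moving all 7 needs at least 4 loaded trips out, with a return between consecutive ones — at least 7 crossings.
The safety rule pushes this higher. Following every safe sequence of crossings, the most of the 7 that can be at the island as the skiff arrives there on crossings 7, 9 is 5, 6 respectively — never all 7.
So no plan with fewer than 11 crossings exists, and this one achieves 11:
1. Smuggler goes to the island with crate K3 and crate K5.
2. Smuggler goes back to the mainland with crate K5.
3. Smuggler goes to the island with crate K5 and crate R6.
4. Smuggler goes back to the mainland with crate K5.
5. Smuggler goes to the island with crate K4 and crate M2.
6. Smuggler goes back to the mainland with crate K3.
7. Smuggler goes to the island with crate K3 and crate R7.
8. Smuggler goes back to the mainland with crate K3.
9. Smuggler goes to the island with crate K5 and crate R2.
10. Smuggler goes back to the mainland with crate K5.
11. Smuggler goes to the island with crate K3 and crate K5.

11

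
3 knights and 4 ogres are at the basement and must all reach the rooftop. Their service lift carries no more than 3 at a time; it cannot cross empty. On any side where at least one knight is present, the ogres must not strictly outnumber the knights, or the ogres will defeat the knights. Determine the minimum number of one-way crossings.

impossible

The ogres already outnumber the knights at the basement before anyone moves, so the starting position itself is disallowed.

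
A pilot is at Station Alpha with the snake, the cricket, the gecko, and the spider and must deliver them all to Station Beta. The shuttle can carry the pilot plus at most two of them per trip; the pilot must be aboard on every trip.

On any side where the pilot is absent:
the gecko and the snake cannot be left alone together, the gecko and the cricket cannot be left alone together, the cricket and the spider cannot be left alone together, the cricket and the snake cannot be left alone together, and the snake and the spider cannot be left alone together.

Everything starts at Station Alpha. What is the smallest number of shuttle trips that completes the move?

5

Counting alone: the pilot can take at most 2 across per trip to Station Beta, so moving all 4 needs at least 2 loaded trips out, with a return between consecutive ones — at least 3 crossings.
The safety rule pushes this higher. Following every safe sequence of crossings, the most of the 4 that can be at Station Beta as the shuttle arrives there on crossing 3 is 3 — never all 4.
So no plan with fewer than 5 crossings exists, and this one achieves 5:
1. Pilot goes to Station Beta with the cricket and the snake.
2. Pilot goes back to Station Alpha with the snake.
3. Pilot goes to Station Beta with the gecko and the spider.
4. Pilot goes back to Station Alpha with the cricket.
5. Pilot goes to Station Beta with the cricket and the snake.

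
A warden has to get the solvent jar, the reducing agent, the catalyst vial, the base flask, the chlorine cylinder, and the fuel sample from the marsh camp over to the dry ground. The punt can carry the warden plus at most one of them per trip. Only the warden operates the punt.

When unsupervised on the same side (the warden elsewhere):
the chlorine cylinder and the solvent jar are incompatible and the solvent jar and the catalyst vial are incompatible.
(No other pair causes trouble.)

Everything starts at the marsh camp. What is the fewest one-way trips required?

13

Counting alone: the warden can take at most 1 across per trip to the dry ground, so moving all 6 needs at least 6 loaded trips out, with a return between consecutive ones — at least 11 crossings.
The safety rule pushes this higher. Following every safe sequence of crossings, the most of the 6 that can be at the dry ground as the punt arrives there on crossing 11 is 5 — never all 6.
So no plan with fewer than 13 crossings exists, and this one achieves 13:
1. Warden goes to the dry ground with the solvent jar.
2. Warden goes back to the marsh camp alone.
3. Warden goes to the dry ground with the reducing agent.
4. Warden goes back to the marsh camp alone.
5. Warden goes to the dry ground with the catalyst vial.
6. Warden goes back to the marsh camp with the solvent jar.
7. Warden goes to the dry ground with the chlorine cylinder.
8. Warden goes back to the marsh camp alone.
9. Warden goes to the dry ground with the base flask.
10. Warden goes back to the marsh camp alone.
11. Warden goes to the dry ground with the fuel sample.
12. Warden goes back to the marsh camp alone.
13. Warden goes to the dry ground with the solvent jar.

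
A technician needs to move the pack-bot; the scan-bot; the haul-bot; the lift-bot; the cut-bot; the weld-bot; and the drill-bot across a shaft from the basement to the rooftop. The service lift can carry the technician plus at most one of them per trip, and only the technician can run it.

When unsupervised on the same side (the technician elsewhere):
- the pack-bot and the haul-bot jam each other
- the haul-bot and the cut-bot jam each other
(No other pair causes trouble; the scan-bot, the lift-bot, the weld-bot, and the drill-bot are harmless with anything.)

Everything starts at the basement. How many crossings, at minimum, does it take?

Counting alone: the technician can take at most 1 across per trip to the rooftop, so moving all 7 needs at least 7 loaded trips out, with a return between consecutive ones — at least 13 crossings.
The safety rule pushes this higher. Following every safe sequence of crossings, the most of the 7 that can be at the rooftop as the service lift arrives there on crossing 13 is 6 — never all 7.
So no plan with fewer than 15 crossings exists, and this one achieves 15:
1. Technician goes to the rooftop with the haul-bot.  [the basement: the cut-bot, the drill-bot, the lift-bot, the pack-bot, the scan-bot, the weld-bot | the rooftop: the haul-bot]
2. Technician goes back to the basement alone.  [the basement: the cut-bot, the drill-bot, the lift-bot, the pack-bot, the scan-bot, the weld-bot | the rooftop: the haul-bot]
3. Technician goes to the rooftop with the pack-bot.  [the basement: the cut-bot, the drill-bot, the lift-bot, the scan-bot, the weld-bot | the rooftop: the haul-bot, the pack-bot]
4. Technician goes back to the basement with the haul-bot.  [the basement: the cut-bot, the drill-bot, the haul-bot, the lift-bot, the scan-bot, the weld-bot | the rooftop: the pack-bot]
5. Technician goes to the rooftop with the cut-bot.  [the basement: the drill-bot, the haul-bot, the lift-bot, the scan-bot, the weld-bot | the rooftop: the cut-bot, the pack-bot]
6. Technician goes back to the basement alone.  [the basement: the drill-bot, the haul-bot, the lift-bot, the scan-bot, the weld-bot | the rooftop: the cut-bot, the pack-bot]
7. Technician goes to the rooftop with the scan-bot.  [the basement: the drill-bot, the haul-bot, the lift-bot, the weld-bot | the rooftop: the cut-bot, the pack-bot, the scan-bot]
8. Technician goes back to the basement alone.  [the basement: the drill-bot, the haul-bot, the lift-bot, the weld-bot | the rooftop: the cut-bot, the pack-bot, the scan-bot]
9. Technician goes to the rooftop with the lift-bot.  [the basement: the drill-bot, the haul-bot, the weld-bot | the rooftop: the cut-bot, the lift-bot, the pack-bot, the scan-bot]
10. Technician goes back to the basement alone.  [the basement: the drill-bot, the haul-bot, the weld-bot | the rooftop: the cut-bot, the lift-bot, the pack-bot, the scan-bot]
11. Technician goes to the rooftop with the weld-bot.  [the basement: the drill-bot, the haul-bot | the rooftop: the cut-bot, the lift-bot, the pack-bot, the scan-bot, the weld-bot]
12. Technician goes back to the basement alone.  [the basement: the drill-bot, the haul-bot | the rooftop: the cut-bot, the lift-bot, the pack-bot, the scan-bot, the weld-bot]
13. Technician goes to the rooftop with the drill-bot.  [the basement: the haul-bot | the rooftop: the cut-bot, the drill-bot, the lift-bot, the pack-bot, the scan-bot, the weld-bot]
14. Technician goes back to the basement alone.  [the basement: the haul-bot | the rooftop: the cut-bot, the drill-bot, the lift-bot, the pack-bot, the scan-bot, the weld-bot]
15. Technician goes to the rooftop with the haul-bot.  [the basement: — | the rooftop: the cut-bot, the drill-bot, the haul-bot, the lift-bot, the pack-bot, the scan-bot, the weld-bot]

15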